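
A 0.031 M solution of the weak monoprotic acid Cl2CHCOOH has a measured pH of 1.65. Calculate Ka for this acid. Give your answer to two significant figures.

Ka = 5.8 × 10^-2

[H+] = 10^(-1.65) = 2.24 × 10^-2 M
At equilibrium [HA] = 0.031 − 2.24 × 10^-2 = 8.60 × 10^-3 M
Ka = [H+][A-]/[HA] = (2.24 × 10^-2)² / 8.60 × 10^-3 = 5.8 × 10^-2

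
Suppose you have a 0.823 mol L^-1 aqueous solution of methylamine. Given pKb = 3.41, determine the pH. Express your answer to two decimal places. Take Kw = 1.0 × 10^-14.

pH = 12.25

CH3NH2 + H2O ⇌ CH3NH3+ + OH-
Kb = 10^(−3.41) = 3.89 × 10^-4
Let x = [OH-] at equilibrium. Kb = x²/(0.823 − x).
Since Kb ≪ C₀, x ≈ √(Kb·C₀) = 1.79 × 10^-2 M.
Check: 2.2% ionized — well under 5%, approximation valid.
pOH = −log(1.79 × 10^-2) = 1.75; pH = 14.00 − 1.75 = 12.25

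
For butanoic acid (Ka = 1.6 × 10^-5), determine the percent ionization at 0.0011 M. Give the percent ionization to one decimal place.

11.4%

CH3(CH2)2COOH ⇌ CH3(CH2)2COO- + H+; let x = [H+] at equilibrium.
Ka = x²/(C₀ − x); solving the quadratic gives x = 1.25 × 10^-4 M.
% ionization = x/C₀ × 100% = 1.25 × 10^-4/0.0011 × 100% = 11.4%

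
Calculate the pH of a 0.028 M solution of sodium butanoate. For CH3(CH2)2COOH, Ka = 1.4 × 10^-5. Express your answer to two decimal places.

pH = 8.65

CH3(CH2)2COO- is the conjugate base of the weak acid CH3(CH2)2COOH.
Kb = Kw/Ka = 1.0×10^-14 / 1.4 × 10^-5 = 7.14 × 10^-10
From the ICE table, Kb = [OH-]²/(0.028 − [OH-]) = 7.14 × 10^-10.
Assume [OH-] ≪ 0.028: [OH-] ≈ √(7.14 × 10^-10 × 0.028) = 4.47 × 10^-6 M
([OH-]/C₀ = 0.016% < 5%, so the approximation holds.)
pOH = 5.35, so pH = 14.00 − pOH = 8.65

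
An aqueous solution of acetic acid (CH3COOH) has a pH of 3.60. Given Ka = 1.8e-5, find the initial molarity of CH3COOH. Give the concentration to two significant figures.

C₀ = 3.8 × 10^-3 M

[H+] = 10^(-3.60) = 2.51 × 10^-4 M = x
Ka = x²/(C₀ − x) ⇒ C₀ = x + x²/Ka
C₀ = 2.51 × 10^-4 + (2.51 × 10^-4)²/(1.8 × 10^-5) = 3.75 × 10^-3 M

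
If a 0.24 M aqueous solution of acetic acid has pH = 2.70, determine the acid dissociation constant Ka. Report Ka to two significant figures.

[H+] = 10^(-2.70) = 2.00 × 10^-3 M
At equilibrium [HA] = 0.24 − 2.00 × 10^-3 = 2.38 × 10^-1 M
Ka = [H+][A-]/[HA] = (2.00 × 10^-3)² / 2.38 × 10^-1 = 1.7 × 10^-5

Ka = 1.7 × 10^-5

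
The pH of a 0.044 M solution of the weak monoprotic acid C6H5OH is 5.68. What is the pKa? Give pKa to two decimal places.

[H+] = 10^(-5.68) = 2.09 × 10^-6 M
At equilibrium [HA] = 0.044 − 2.09 × 10^-6 = 4.40 × 10^-2 M
Ka = [H+][A-]/[HA] = (2.09 × 10^-6)² / 4.40 × 10^-2 = 9.93 × 10^-11
pKa = -log(9.93 × 10^-11) = 10.00

pKa = 10.00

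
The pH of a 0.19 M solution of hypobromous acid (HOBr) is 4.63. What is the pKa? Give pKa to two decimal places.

[H+] = 10^(-4.63) = 2.34 × 10^-5 M
At equilibrium [HA] = 0.19 − 2.34 × 10^-5 = 1.90 × 10^-1 M
Ka = [H+][A-]/[HA] = (2.34 × 10^-5)² / 1.90 × 10^-1 = 2.88 × 10^-9
pKa = -log(2.88 × 10^-9) = 8.54

pKa = 8.54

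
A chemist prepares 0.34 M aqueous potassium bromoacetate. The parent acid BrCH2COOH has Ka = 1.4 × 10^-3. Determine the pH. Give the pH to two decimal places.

BrCH2COO- is the conjugate base of the weak acid BrCH2COOH.
Kb = Kw/Ka = 1.0×10^-14 / 1.4 × 10^-3 = 7.14 × 10^-12
From the ICE table, Kb = [OH-]²/(0.34 − [OH-]) = 7.14 × 10^-12.
Assume [OH-] ≪ 0.34: [OH-] ≈ √(7.14 × 10^-12 × 0.34) = 1.56 × 10^-6 M
Check: 0.00046% ionized — well under 5%, approximation valid.
pOH = −log(1.56 × 10^-6) = 5.81; pH = 14.00 − 5.81 = 8.19

pH = 8.19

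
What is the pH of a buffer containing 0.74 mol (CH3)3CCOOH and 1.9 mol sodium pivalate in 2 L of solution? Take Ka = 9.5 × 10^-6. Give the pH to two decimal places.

pKa = −log(9.5 × 10^-6) = 5.022
pH = pKa + log([A⁻]/[HA]) = 5.022 + log(1.9/0.74)
pH = 5.022 + (+0.410) = 5.43

pH = 5.43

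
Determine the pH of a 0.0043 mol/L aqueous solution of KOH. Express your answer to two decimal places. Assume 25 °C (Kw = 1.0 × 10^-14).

KOH is a strong base; [OH-] = 0.0043 M.
pOH = -log(0.0043) = 2.37
pH = 14.00 - 2.37 = 11.63

pH = 11.63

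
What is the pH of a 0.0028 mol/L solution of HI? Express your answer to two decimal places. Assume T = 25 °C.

pH = 2.55

HI is a strong acid and dissociates completely, so [H+] = 0.0028 M.
pH = -log(0.0028) = 2.55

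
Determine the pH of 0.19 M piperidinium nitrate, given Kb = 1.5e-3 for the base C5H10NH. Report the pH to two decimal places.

pH = 5.95

C5H10NH2+ is the conjugate acid of the weak base C5H10NH.
Ka = Kw/Kb = 1.0×10^-14 / 1.5 × 10^-3 = 6.67 × 10^-12
From the ICE table, Ka = x²/(0.19 − x) = 6.67 × 10^-12.
Neglecting x in the denominator: x = √(6.67 × 10^-12 × 0.19) = 1.13 × 10^-6 M
(x/C₀ = 0.00059% < 5%, so the approximation holds.)
pH = −log(1.13 × 10^-6) = 5.95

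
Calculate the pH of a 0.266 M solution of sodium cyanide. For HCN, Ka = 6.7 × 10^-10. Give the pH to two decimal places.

CN- is the conjugate base of the weak acid HCN.
Kb = Kw/Ka = 1.0×10^-14 / 6.7 × 10^-10 = 1.49 × 10^-5
Kb = x²/(0.266 − x) = 1.49 × 10^-5
Since Kb ≪ C₀, x ≈ √(Kb·C₀) = 1.99 × 10^-3 M.
(x/C₀ = 0.75% < 5%, so the approximation holds.)
pOH = 2.70, so pH = 14.00 − pOH = 11.30

pH = 11.30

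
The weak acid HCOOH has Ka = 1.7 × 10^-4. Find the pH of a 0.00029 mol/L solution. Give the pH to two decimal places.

pH = 3.82

HCOOH ⇌ HCOO- + H+
Ka = x²/(0.00029 − x) = 1.7 × 10^-4
The 5% rule fails; solving x² + Ka·x − Ka·C₀ = 0 exactly:
x = [−0.00017 + √(0.00017² + 1.97e-07)]/2 = 1.53 × 10^-4 M
pH = −log(1.53 × 10^-4) = 3.82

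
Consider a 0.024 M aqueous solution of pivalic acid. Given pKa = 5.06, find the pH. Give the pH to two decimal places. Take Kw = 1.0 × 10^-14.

(CH3)3CCOOH ⇌ (CH3)3CCOO- + H+
Ka = 10^(−5.06) = 8.71 × 10^-6
Let x = [H+] at equilibrium. Ka = x²/(0.024 − x).
Neglecting x in the denominator: x = √(8.71 × 10^-6 × 0.024) = 4.57 × 10^-4 M
(x/C₀ = 1.9% < 5%, so the approximation holds.)
pH = −log(4.57 × 10^-4) = 3.34

pH = 3.34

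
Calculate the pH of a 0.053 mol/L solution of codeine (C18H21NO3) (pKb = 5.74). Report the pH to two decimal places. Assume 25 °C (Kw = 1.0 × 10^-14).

pH = 10.49

C18H21NO3 + H2O ⇌ C18H22NO3+ + OH-
Kb = 10^(−5.74) = 1.82 × 10^-6
Let x = [OH-] at equilibrium. Kb = x²/(0.053 − x).
Assume x ≪ 0.053: x ≈ √(1.82 × 10^-6 × 0.053) = 3.11 × 10^-4 M
pOH = −log(3.11 × 10^-4) = 3.51; pH = 14.00 − 3.51 = 10.49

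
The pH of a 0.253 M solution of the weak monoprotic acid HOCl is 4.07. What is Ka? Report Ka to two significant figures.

Ka = 2.9 × 10^-8

[H+] = 10^(-4.07) = 8.51 × 10^-5 M
At equilibrium [HA] = 0.253 − 8.51 × 10^-5 = 2.53 × 10^-1 M
Ka = [H+][A-]/[HA] = (8.51 × 10^-5)² / 2.53 × 10^-1 = 2.9 × 10^-8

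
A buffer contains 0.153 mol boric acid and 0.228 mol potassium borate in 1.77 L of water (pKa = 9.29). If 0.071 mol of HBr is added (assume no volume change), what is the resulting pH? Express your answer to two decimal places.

pH = 9.14

After neutralization: n(B(OH)3) = 0.224 mol, n(B(OH)4-) = 0.157 mol.
pH = pKa + log(n_B(OH)4-/n_B(OH)3) = 9.29 + log(0.157/0.224) = 9.29 + (-0.154)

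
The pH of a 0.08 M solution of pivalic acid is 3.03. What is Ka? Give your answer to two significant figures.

Ka = 1.1 × 10^-5

[H+] = 10^(-3.03) = 9.33 × 10^-4 M
At equilibrium [HA] = 0.08 − 9.33 × 10^-4 = 7.91 × 10^-2 M
Ka = [H+][A-]/[HA] = (9.33 × 10^-4)² / 7.91 × 10^-2 = 1.1 × 10^-5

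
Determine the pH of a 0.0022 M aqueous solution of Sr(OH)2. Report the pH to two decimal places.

pH = 11.64

Sr(OH)2 is a strong base (each formula unit releases 2 OH-); [OH-] = 0.0044 M.
pOH = -log(0.0044) = 2.36
pH = 14.00 - 2.36 = 11.64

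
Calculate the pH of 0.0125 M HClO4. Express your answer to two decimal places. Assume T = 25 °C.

pH = 1.90

HClO4 is a strong acid and dissociates completely, so [H+] = 0.0125 M.
pH = -log(0.0125) = 1.90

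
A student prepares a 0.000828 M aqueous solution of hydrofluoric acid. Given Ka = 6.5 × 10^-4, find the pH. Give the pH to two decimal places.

HF ⇌ F- + H+
Let x = [H+] at equilibrium. Ka = x²/(0.000828 − x).
The 5% rule fails; solving x² + Ka·x − Ka·C₀ = 0 exactly:
x = (−Ka + √(Ka² + 4·Ka·C₀))/2 = 4.77 × 10^-4 M
pH = −log(4.77 × 10^-4) = 3.32

pH = 3.32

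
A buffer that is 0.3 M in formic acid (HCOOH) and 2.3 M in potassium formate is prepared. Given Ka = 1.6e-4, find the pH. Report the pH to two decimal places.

pH = 4.68

pKa = −log(1.6 × 10^-4) = 3.796
Using pH = pKa + log([base]/[acid]) with [base]/[acid] = 2.3/0.3:
pH = 3.796 + (+0.885) = 4.68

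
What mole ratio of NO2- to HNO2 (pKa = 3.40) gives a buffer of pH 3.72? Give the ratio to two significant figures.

pH = pKa + log(r) ⇒ log(r) = 3.72 − 3.40 = +0.32
r = [NO2-]/[HNO2] = 10^(+0.32) = 2.09

ratio = 2.1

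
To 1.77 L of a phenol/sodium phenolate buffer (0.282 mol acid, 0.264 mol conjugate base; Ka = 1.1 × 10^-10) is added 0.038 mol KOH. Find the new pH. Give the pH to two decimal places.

After neutralization: n(C6H5OH) = 0.244 mol, n(C6H5O-) = 0.302 mol.
pKa = −log(1.1 × 10^-10) = 9.959
Henderson–Hasselbalch with mole ratio 0.302/0.244: pH = 9.959 + (+0.093)

pH = 10.05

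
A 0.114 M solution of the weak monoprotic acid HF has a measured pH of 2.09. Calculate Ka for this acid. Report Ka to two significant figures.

[H+] = 10^(-2.09) = 8.13 × 10^-3 M
At equilibrium [HA] = 0.114 − 8.13 × 10^-3 = 1.06 × 10^-1 M
Ka = [H+][A-]/[HA] = (8.13 × 10^-3)² / 1.06 × 10^-1 = 6.2 × 10^-4

Ka = 6.2 × 10^-4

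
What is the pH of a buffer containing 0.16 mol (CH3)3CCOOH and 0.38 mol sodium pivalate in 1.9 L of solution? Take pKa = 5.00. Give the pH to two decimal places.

pH = 5.38

Henderson–Hasselbalch: pH = pKa + log([(CH3)3CCOO-]/[(CH3)3CCOOH]) = 5.00 + log(0.38/0.16)
pH = 5.00 + (+0.376) = 5.38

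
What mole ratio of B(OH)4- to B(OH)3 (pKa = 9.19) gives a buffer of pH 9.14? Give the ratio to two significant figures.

ratio = 0.89

pH = pKa + log(r) ⇒ log(r) = 9.14 − 9.19 = -0.05
r = [B(OH)4-]/[B(OH)3] = 10^(-0.05) = 0.891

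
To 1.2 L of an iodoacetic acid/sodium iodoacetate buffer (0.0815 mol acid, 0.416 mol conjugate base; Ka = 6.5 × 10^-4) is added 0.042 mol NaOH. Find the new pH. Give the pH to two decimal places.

OH- converts ICH2COOH to ICH2COO-: ICH2COOH → 0.0395 mol, ICH2COO- → 0.458 mol.
pKa = −log(6.5 × 10^-4) = 3.187
Henderson–Hasselbalch with mole ratio 0.458/0.0395: pH = 3.187 + (+1.064)

pH = 4.25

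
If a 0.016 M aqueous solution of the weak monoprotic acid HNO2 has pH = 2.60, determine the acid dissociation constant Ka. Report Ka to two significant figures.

[H+] = 10^(-2.60) = 2.51 × 10^-3 M
At equilibrium [HA] = 0.016 − 2.51 × 10^-3 = 1.35 × 10^-2 M
Ka = [H+][A-]/[HA] = (2.51 × 10^-3)² / 1.35 × 10^-2 = 4.7 × 10^-4

Ka = 4.7 × 10^-4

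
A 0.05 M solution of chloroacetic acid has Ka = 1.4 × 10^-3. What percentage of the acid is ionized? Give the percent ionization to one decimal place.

15.4%

ClCH2COOH ⇌ ClCH2COO- + H+; let x = [H+] at equilibrium.
Solve x² + 0.0014x − 7e-05 = 0 → x = 7.70 × 10^-3 M
Fraction ionized = 7.70 × 10^-3 / 0.05 = 0.1540 → 15.4%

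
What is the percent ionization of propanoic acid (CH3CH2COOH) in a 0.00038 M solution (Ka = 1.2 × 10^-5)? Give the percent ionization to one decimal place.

16.3%

CH3CH2COOH ⇌ CH3CH2COO- + H+; let x = [H+] at equilibrium.
Ka = x²/(C₀ − x); solving the quadratic gives x = 6.18 × 10^-5 M.
Fraction ionized = 6.18 × 10^-5 / 0.00038 = 0.1626 → 16.3%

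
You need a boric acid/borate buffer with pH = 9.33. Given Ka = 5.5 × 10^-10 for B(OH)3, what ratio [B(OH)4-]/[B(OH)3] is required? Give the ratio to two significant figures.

pKa = -log(5.5 × 10^-10) = 9.260
pH = pKa + log(r) ⇒ log(r) = 9.33 − 9.260 = +0.070
r = [B(OH)4-]/[B(OH)3] = 10^(+0.070) = 1.17

ratio = 1.2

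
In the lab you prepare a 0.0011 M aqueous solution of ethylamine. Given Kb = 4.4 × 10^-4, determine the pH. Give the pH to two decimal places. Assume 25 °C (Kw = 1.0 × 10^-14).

pH = 10.71

C2H5NH2 + H2O ⇌ C2H5NH3+ + OH-
Kb = x²/(0.0011 − x) = 4.4 × 10^-4
Here C₀/Kb ≈ 2.5, so the small-x approximation fails. Use the quadratic:
x = [−0.00044 + √(0.00044² + 1.94e-06)]/2 = 5.10 × 10^-4 M
pOH = −log(5.10 × 10^-4) = 3.29; pH = 14.00 − 3.29 = 10.71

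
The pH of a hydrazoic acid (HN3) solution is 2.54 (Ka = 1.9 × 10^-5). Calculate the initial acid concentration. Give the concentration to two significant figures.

[H+] = 10^(-2.54) = 2.88 × 10^-3 M = x
Ka = x²/(C₀ − x) ⇒ C₀ = x + x²/Ka
C₀ = 2.88 × 10^-3 + (2.88 × 10^-3)²/(1.9 × 10^-5) = 4.39 × 10^-1 M

C₀ = 4.4 × 10^-1 M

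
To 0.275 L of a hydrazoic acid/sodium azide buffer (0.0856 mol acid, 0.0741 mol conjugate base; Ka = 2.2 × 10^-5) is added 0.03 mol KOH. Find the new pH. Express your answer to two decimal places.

After neutralization: n(HN3) = 0.0556 mol, n(N3-) = 0.104 mol.
pKa = −log(2.2 × 10^-5) = 4.658
Henderson–Hasselbalch with mole ratio 0.104/0.0556: pH = 4.658 + (+0.272)

pH = 4.93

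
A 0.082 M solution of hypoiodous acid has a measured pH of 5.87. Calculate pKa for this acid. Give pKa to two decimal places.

pKa = 10.65

[H+] = 10^(-5.87) = 1.35 × 10^-6 M
At equilibrium [HA] = 0.082 − 1.35 × 10^-6 = 8.20 × 10^-2 M
Ka = [H+][A-]/[HA] = (1.35 × 10^-6)² / 8.20 × 10^-2 = 2.22 × 10^-11
pKa = -log(2.22 × 10^-11) = 10.65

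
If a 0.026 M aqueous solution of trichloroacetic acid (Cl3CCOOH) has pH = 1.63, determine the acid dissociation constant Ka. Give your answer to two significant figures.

Ka = 2.1 × 10^-1

[H+] = 10^(-1.63) = 2.34 × 10^-2 M
At equilibrium [HA] = 0.026 − 2.34 × 10^-2 = 2.60 × 10^-3 M
Ka = [H+][A-]/[HA] = (2.34 × 10^-2)² / 2.60 × 10^-3 = 2.1 × 10^-1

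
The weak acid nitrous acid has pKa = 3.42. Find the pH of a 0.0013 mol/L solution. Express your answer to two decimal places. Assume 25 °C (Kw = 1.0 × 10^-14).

pH = 3.27

HNO2 ⇌ NO2- + H+
Ka = 10^(−3.42) = 3.80 × 10^-4
From the ICE table, Ka = x²/(0.0013 − x) = 3.80 × 10^-4.
The 5% rule fails; solving x² + Ka·x − Ka·C₀ = 0 exactly:
x = [−0.00038 + √(0.00038² + 1.98e-06)]/2 = 5.38 × 10^-4 M
pH = −log[H+] = −log(5.38 × 10^-4) = 3.27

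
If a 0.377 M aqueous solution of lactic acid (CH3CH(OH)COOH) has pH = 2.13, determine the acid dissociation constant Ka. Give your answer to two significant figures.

Ka = 1.5 × 10^-4

[H+] = 10^(-2.13) = 7.41 × 10^-3 M
At equilibrium [HA] = 0.377 − 7.41 × 10^-3 = 3.70 × 10^-1 M
Ka = [H+][A-]/[HA] = (7.41 × 10^-3)² / 3.70 × 10^-1 = 1.5 × 10^-4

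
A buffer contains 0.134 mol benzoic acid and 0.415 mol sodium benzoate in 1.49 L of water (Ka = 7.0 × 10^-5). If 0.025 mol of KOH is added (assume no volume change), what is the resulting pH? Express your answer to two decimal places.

pH = 4.76

After neutralization: n(C6H5COOH) = 0.109 mol, n(C6H5COO-) = 0.44 mol.
pKa = −log(7.0 × 10^-5) = 4.155
pH = pKa + log(n_C6H5COO-/n_C6H5COOH) = 4.155 + log(0.44/0.109) = 4.155 + (+0.606)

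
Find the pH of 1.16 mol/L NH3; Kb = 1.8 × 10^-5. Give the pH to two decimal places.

pH = 11.66

NH3 + H2O ⇌ NH4+ + OH-
Let x = [OH-] at equilibrium. Kb = x²/(1.16 − x).
Since Kb ≪ C₀, x ≈ √(Kb·C₀) = 4.57 × 10^-3 M.
(x/C₀ = 0.39% < 5%, so the approximation holds.)
pOH = −log(4.57 × 10^-3) = 2.34; pH = 14.00 − 2.34 = 11.66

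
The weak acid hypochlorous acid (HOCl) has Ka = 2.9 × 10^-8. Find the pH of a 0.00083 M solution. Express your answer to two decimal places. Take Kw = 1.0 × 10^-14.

HOCl ⇌ OCl- + H+
From the ICE table, Ka = [H+]²/(0.00083 − [H+]) = 2.9 × 10^-8.
Neglecting [H+] in the denominator: [H+] = √(2.9 × 10^-8 × 0.00083) = 4.91 × 10^-6 M
([H+]/C₀ = 0.59% < 5%, so the approximation holds.)
pH = −log(4.91 × 10^-6) = 5.31

pH = 5.31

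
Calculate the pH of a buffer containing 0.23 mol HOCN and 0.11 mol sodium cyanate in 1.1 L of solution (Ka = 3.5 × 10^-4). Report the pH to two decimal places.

pH = 3.14

pKa = −log(3.5 × 10^-4) = 3.456
Using pH = pKa + log([base]/[acid]) with [base]/[acid] = 0.11/0.23:
pH = 3.456 + (-0.320) = 3.14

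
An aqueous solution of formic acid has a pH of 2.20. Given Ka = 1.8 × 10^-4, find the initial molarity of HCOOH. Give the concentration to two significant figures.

[H+] = 10^(-2.20) = 6.31 × 10^-3 M = x
Ka = x²/(C₀ − x) ⇒ C₀ = x + x²/Ka
C₀ = 6.31 × 10^-3 + (6.31 × 10^-3)²/(1.8 × 10^-4) = 2.28 × 10^-1 M

C₀ = 2.3 × 10^-1 M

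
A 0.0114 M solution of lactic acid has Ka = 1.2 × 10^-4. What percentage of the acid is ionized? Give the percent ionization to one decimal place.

9.7%

CH3CH(OH)COOH ⇌ CH3CH(OH)COO- + H+; let x = [H+] at equilibrium.
Solve x² + 0.00012x − 1.37e-06 = 0 → x = 1.11 × 10^-3 M
% ionization = x/C₀ × 100% = 1.11 × 10^-3/0.0114 × 100% = 9.7%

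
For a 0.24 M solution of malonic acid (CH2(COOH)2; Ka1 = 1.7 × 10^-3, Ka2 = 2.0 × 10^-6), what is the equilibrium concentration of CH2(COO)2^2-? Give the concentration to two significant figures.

2.0 × 10^-6 M

First ionization gives [H+] ≈ [CH2(COOH)COO-] = 1.94 × 10^-2 M.
Second step: Ka2 = [H+][CH2(COO)2^2-]/[CH2(COOH)COO-] ≈ [CH2(COO)2^2-] (since [H+] ≈ [CH2(COOH)COO-]).
So [CH2(COO)2^2-] ≈ Ka2.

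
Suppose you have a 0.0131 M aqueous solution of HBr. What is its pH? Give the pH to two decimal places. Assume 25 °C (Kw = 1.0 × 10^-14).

HBr is a strong acid and dissociates completely, so [H+] = 0.0131 M.
pH = -log(0.0131) = 1.88

pH = 1.88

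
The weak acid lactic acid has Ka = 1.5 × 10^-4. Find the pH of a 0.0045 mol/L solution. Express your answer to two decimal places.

pH = 3.12

CH3CH(OH)COOH ⇌ CH3CH(OH)COO- + H+
Let x = [H+] at equilibrium. Ka = x²/(0.0045 − x).
Here C₀/Ka ≈ 30, so the small-x approximation fails. Use the quadratic:
x = [−0.00015 + √(0.00015² + 2.7e-06)]/2 = 7.50 × 10^-4 M
pH = −log[H+] = −log(7.50 × 10^-4) = 3.12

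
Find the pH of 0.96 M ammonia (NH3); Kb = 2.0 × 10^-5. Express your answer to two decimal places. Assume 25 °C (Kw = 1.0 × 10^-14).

pH = 11.64

NH3 + H2O ⇌ NH4+ + OH-
From the ICE table, Kb = [OH-]²/(0.96 − [OH-]) = 2.0 × 10^-5.
Assume [OH-] ≪ 0.96: [OH-] ≈ √(2.0 × 10^-5 × 0.96) = 4.38 × 10^-3 M
([OH-]/C₀ = 0.46% < 5%, so the approximation holds.)
pOH = −log(4.38 × 10^-3) = 2.36; pH = 14.00 − 2.36 = 11.64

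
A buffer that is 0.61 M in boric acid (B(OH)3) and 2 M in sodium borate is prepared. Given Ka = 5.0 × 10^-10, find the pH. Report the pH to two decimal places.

pH = 9.82

pKa = −log(5.0 × 10^-10) = 9.301
Using pH = pKa + log([base]/[acid]) with [base]/[acid] = 2/0.61:
pH = 9.301 + (+0.516) = 9.82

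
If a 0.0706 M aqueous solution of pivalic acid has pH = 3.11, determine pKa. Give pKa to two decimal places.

pKa = 5.06

[H+] = 10^(-3.11) = 7.76 × 10^-4 M
At equilibrium [HA] = 0.0706 − 7.76 × 10^-4 = 6.98 × 10^-2 M
Ka = [H+][A-]/[HA] = (7.76 × 10^-4)² / 6.98 × 10^-2 = 8.63 × 10^-6
pKa = -log(8.63 × 10^-6) = 5.06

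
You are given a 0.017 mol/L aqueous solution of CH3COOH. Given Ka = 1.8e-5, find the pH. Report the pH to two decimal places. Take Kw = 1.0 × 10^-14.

CH3COOH ⇌ CH3COO- + H+
Let x = [H+] at equilibrium. Ka = x²/(0.017 − x).
Assume x ≪ 0.017: x ≈ √(1.8 × 10^-5 × 0.017) = 5.53 × 10^-4 M
Check: 3.3% ionized — well under 5%, approximation valid.
pH = −log[H+] = −log(5.53 × 10^-4) = 3.26

pH = 3.26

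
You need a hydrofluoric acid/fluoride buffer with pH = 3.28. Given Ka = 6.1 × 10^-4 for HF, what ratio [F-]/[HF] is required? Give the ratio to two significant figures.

pKa = -log(6.1 × 10^-4) = 3.215
pH = pKa + log(r) ⇒ log(r) = 3.28 − 3.215 = +0.065
r = [F-]/[HF] = 10^(+0.065) = 1.16

ratio = 1.2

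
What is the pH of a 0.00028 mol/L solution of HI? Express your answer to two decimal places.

HI is a strong acid and dissociates completely, so [H+] = 0.00028 M.
pH = -log(0.00028) = 3.55

pH = 3.55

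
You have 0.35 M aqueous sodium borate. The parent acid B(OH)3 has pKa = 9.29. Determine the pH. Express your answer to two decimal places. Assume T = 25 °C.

B(OH)4- is the conjugate base of the weak acid B(OH)3.
Ka = 10^(−9.29) = 5.13 × 10^-10
Kb = Kw/Ka = 1.0×10^-14 / 5.13 × 10^-10 = 1.95 × 10^-5
From the ICE table, Kb = [OH-]²/(0.35 − [OH-]) = 1.95 × 10^-5.
Since Kb ≪ C₀, [OH-] ≈ √(Kb·C₀) = 2.61 × 10^-3 M.
pOH = −log(2.61 × 10^-3) = 2.58; pH = 14.00 − 2.58 = 11.42

pH = 11.42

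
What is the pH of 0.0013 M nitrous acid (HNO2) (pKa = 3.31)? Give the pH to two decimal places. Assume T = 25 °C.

HNO2 ⇌ NO2- + H+
Ka = 10^(−3.31) = 4.90 × 10^-4
Ka = [H+]²/(0.0013 − [H+]) = 4.90 × 10^-4
The 5% rule fails; solving [H+]² + Ka·[H+] − Ka·C₀ = 0 exactly:
[H+] = [−0.00049 + √(0.00049² + 2.55e-06)]/2 = 5.90 × 10^-4 M
pH = −log(5.90 × 10^-4) = 3.23

pH = 3.23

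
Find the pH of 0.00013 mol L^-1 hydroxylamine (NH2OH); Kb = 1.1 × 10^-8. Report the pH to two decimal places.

NH2OH + H2O ⇌ NH3OH+ + OH-
Kb = [OH-]²/(0.00013 − [OH-]) = 1.1 × 10^-8
Since Kb ≪ C₀, [OH-] ≈ √(Kb·C₀) = 1.20 × 10^-6 M.
pOH = −log(1.20 × 10^-6) = 5.92; pH = 14.00 − 5.92 = 8.08

pH = 8.08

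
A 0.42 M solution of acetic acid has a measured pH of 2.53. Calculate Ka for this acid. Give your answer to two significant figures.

[H+] = 10^(-2.53) = 2.95 × 10^-3 M
At equilibrium [HA] = 0.42 − 2.95 × 10^-3 = 4.17 × 10^-1 M
Ka = [H+][A-]/[HA] = (2.95 × 10^-3)² / 4.17 × 10^-1 = 2.1 × 10^-5

Ka = 2.1 × 10^-5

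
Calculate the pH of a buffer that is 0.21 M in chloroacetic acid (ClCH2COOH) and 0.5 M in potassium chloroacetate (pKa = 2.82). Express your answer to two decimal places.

pH = 3.20

Using pH = pKa + log([base]/[acid]) with [base]/[acid] = 0.5/0.21:
pH = 2.82 + (+0.377) = 3.20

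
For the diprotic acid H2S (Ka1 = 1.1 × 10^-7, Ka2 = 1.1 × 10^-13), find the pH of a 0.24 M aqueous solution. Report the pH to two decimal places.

pH = 3.79

Since Ka1 ≫ Ka2, the first ionization dominates [H+].
Ka1 = x²/(0.24 − x) = 1.1 × 10^-7
x ≈ √(1.1 × 10^-7 × 0.24) = 1.62 × 10^-4 M
pH = −log(1.62 × 10^-4) = 3.79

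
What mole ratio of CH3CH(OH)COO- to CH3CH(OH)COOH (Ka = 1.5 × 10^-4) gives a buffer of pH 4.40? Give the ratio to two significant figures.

ratio = 3.8

pKa = -log(1.5 × 10^-4) = 3.824
pH = pKa + log(r) ⇒ log(r) = 4.40 − 3.824 = +0.576
r = [CH3CH(OH)COO-]/[CH3CH(OH)COOH] = 10^(+0.576) = 3.77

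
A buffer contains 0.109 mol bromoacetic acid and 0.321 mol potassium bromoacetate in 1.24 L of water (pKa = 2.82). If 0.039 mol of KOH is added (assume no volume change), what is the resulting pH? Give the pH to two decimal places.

pH = 3.53

After neutralization: n(BrCH2COOH) = 0.07 mol, n(BrCH2COO-) = 0.36 mol.
Henderson–Hasselbalch with mole ratio 0.36/0.07: pH = 2.82 + (+0.711)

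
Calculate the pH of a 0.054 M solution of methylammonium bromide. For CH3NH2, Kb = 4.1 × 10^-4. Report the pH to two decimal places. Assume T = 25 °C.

pH = 5.94

CH3NH3+ is the conjugate acid of the weak base CH3NH2.
Ka = Kw/Kb = 1.0×10^-14 / 4.1 × 10^-4 = 2.44 × 10^-11
Ka = [H+]²/(0.054 − [H+]) = 2.44 × 10^-11
Neglecting [H+] in the denominator: [H+] = √(2.44 × 10^-11 × 0.054) = 1.15 × 10^-6 M
pH = −log(1.15 × 10^-6) = 5.94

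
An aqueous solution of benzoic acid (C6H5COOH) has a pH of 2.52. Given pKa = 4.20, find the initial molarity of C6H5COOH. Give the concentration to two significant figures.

C₀ = 1.5 × 10^-1 M

[H+] = 10^(-2.52) = 3.02 × 10^-3 M = x
Ka = 10^(−4.20) = 6.31 × 10^-5
Ka = x²/(C₀ − x) ⇒ C₀ = x + x²/Ka
C₀ = 3.02 × 10^-3 + (3.02 × 10^-3)²/(6.31 × 10^-5) = 1.48 × 10^-1 M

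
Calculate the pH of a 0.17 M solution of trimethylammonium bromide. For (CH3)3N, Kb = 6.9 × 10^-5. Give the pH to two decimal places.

(CH3)3NH+ is the conjugate acid of the weak base (CH3)3N.
Ka = Kw/Kb = 1.0×10^-14 / 6.9 × 10^-5 = 1.45 × 10^-10
Ka = [H+]²/(0.17 − [H+]) = 1.45 × 10^-10
Since Ka ≪ C₀, [H+] ≈ √(Ka·C₀) = 4.96 × 10^-6 M.
Check: 0.0029% ionized — well under 5%, approximation valid.
pH = −log(4.96 × 10^-6) = 5.30

pH = 5.30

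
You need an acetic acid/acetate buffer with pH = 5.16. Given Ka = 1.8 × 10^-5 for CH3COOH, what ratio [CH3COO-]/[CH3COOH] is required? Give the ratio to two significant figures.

pKa = -log(1.8 × 10^-5) = 4.745
pH = pKa + log(r) ⇒ log(r) = 5.16 − 4.745 = +0.415
r = [CH3COO-]/[CH3COOH] = 10^(+0.415) = 2.6

ratio = 2.6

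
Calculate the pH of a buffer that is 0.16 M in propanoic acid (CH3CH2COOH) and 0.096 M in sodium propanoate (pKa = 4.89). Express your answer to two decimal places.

pH = pKa + log([A⁻]/[HA]) = 4.89 + log(0.096/0.16)
pH = 4.89 + (-0.222) = 4.67

pH = 4.67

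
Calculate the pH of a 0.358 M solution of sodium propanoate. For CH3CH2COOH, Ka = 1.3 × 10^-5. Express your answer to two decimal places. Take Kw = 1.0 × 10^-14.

CH3CH2COO- is the conjugate base of the weak acid CH3CH2COOH.
Kb = Kw/Ka = 1.0×10^-14 / 1.3 × 10^-5 = 7.69 × 10^-10
From the ICE table, Kb = [OH-]²/(0.358 − [OH-]) = 7.69 × 10^-10.
Neglecting [OH-] in the denominator: [OH-] = √(7.69 × 10^-10 × 0.358) = 1.66 × 10^-5 M
Check: 0.0046% ionized — well under 5%, approximation valid.
pOH = 4.78, so pH = 14.00 − pOH = 9.22

pH = 9.22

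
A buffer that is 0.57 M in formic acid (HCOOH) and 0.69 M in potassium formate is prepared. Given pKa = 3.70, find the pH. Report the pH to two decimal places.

pH = pKa + log([A⁻]/[HA]) = 3.70 + log(0.69/0.57)
pH = 3.70 + (+0.083) = 3.78

pH = 3.78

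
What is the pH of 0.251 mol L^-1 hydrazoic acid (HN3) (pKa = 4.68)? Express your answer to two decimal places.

HN3 ⇌ N3- + H+
Ka = 10^(−4.68) = 2.09 × 10^-5
From the ICE table, Ka = [H+]²/(0.251 − [H+]) = 2.09 × 10^-5.
Assume [H+] ≪ 0.251: [H+] ≈ √(2.09 × 10^-5 × 0.251) = 2.29 × 10^-3 M
([H+]/C₀ = 0.91% < 5%, so the approximation holds.)
pH = −log[H+] = −log(2.29 × 10^-3) = 2.64

pH = 2.64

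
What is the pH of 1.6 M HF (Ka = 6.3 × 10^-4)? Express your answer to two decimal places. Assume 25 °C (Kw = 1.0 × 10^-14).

pH = 1.50

HF ⇌ F- + H+
Ka = x²/(1.6 − x) = 6.3 × 10^-4
Since Ka ≪ C₀, x ≈ √(Ka·C₀) = 3.17 × 10^-2 M.
pH = −log[H+] = −log(3.17 × 10^-2) = 1.50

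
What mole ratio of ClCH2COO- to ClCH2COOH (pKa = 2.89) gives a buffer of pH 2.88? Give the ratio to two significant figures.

ratio = 0.98

pH = pKa + log(r) ⇒ log(r) = 2.88 − 2.89 = -0.01
r = [ClCH2COO-]/[ClCH2COOH] = 10^(-0.01) = 0.977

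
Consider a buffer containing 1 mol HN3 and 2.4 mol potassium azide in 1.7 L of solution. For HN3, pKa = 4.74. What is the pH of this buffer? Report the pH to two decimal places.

pH = 5.12

pH = pKa + log([A⁻]/[HA]) = 4.74 + log(2.4/1)
pH = 4.74 + (+0.380) = 5.12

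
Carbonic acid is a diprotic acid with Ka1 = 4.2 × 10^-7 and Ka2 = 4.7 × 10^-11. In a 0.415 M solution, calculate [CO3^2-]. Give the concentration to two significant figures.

First ionization gives [H+] ≈ [HCO3-] = 4.17 × 10^-4 M.
Second step: Ka2 = [H+][CO3^2-]/[HCO3-] ≈ [CO3^2-] (since [H+] ≈ [HCO3-]).
So [CO3^2-] ≈ Ka2.

4.7 × 10^-11 M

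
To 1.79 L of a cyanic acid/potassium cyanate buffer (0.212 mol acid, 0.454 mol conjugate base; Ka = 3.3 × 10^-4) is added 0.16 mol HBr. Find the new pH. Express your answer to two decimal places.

pH = 3.38

Added H+ converts OCN- to HOCN: HOCN → 0.372 mol, OCN- → 0.294 mol.
pKa = −log(3.3 × 10^-4) = 3.481
Henderson–Hasselbalch with mole ratio 0.294/0.372: pH = 3.481 + (-0.102)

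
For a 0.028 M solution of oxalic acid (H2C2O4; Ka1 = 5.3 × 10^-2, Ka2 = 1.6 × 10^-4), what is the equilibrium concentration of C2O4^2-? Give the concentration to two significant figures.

First ionization gives [H+] ≈ [HC2O4-] = 2.03 × 10^-2 M.
Second step: Ka2 = [H+][C2O4^2-]/[HC2O4-] ≈ [C2O4^2-] (since [H+] ≈ [HC2O4-]).
So [C2O4^2-] ≈ Ka2.

1.6 × 10^-4 M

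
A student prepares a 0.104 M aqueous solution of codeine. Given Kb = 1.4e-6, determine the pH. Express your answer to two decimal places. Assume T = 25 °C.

C18H21NO3 + H2O ⇌ C18H22NO3+ + OH-
From the ICE table, Kb = x²/(0.104 − x) = 1.4 × 10^-6.
Assume x ≪ 0.104: x ≈ √(1.4 × 10^-6 × 0.104) = 3.82 × 10^-4 M
(x/C₀ = 0.37% < 5%, so the approximation holds.)
pOH = −log(3.82 × 10^-4) = 3.42; pH = 14.00 − 3.42 = 10.58

pH = 10.58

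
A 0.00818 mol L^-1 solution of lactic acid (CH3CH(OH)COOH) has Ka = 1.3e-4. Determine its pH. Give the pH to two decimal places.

CH3CH(OH)COOH ⇌ CH3CH(OH)COO- + H+
Ka = x²/(0.00818 − x) = 1.3 × 10^-4
Here C₀/Ka ≈ 62.9, so the small-x approximation fails. Use the quadratic:
x = [−0.00013 + √(0.00013² + 4.25e-06)]/2 = 9.68 × 10^-4 M
pH = −log(9.68 × 10^-4) = 3.01

pH = 3.01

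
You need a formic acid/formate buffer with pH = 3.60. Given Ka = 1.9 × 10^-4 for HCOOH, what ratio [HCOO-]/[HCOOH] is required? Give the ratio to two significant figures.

pKa = -log(1.9 × 10^-4) = 3.721
pH = pKa + log(r) ⇒ log(r) = 3.60 − 3.721 = -0.121
r = [HCOO-]/[HCOOH] = 10^(-0.121) = 0.757

ratio = 0.76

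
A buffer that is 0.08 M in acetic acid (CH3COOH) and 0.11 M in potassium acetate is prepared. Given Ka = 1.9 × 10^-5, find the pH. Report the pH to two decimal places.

pKa = −log(1.9 × 10^-5) = 4.721
pH = pKa + log([A⁻]/[HA]) = 4.721 + log(0.11/0.08)
pH = 4.721 + (+0.138) = 4.86

pH = 4.86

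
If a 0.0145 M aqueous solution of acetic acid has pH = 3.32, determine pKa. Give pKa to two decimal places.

[H+] = 10^(-3.32) = 4.79 × 10^-4 M
At equilibrium [HA] = 0.0145 − 4.79 × 10^-4 = 1.40 × 10^-2 M
Ka = [H+][A-]/[HA] = (4.79 × 10^-4)² / 1.40 × 10^-2 = 1.64 × 10^-5
pKa = -log(1.64 × 10^-5) = 4.79

pKa = 4.79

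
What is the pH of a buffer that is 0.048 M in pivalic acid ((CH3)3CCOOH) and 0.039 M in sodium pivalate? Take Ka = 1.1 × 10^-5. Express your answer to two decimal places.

pKa = −log(1.1 × 10^-5) = 4.959
Using pH = pKa + log([base]/[acid]) with [base]/[acid] = 0.039/0.048:
pH = 4.959 + (-0.090) = 4.87

pH = 4.87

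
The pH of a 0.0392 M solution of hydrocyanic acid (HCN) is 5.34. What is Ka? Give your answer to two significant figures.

[H+] = 10^(-5.34) = 4.57 × 10^-6 M
At equilibrium [HA] = 0.0392 − 4.57 × 10^-6 = 3.92 × 10^-2 M
Ka = [H+][A-]/[HA] = (4.57 × 10^-6)² / 3.92 × 10^-2 = 5.3 × 10^-10

Ka = 5.3 × 10^-10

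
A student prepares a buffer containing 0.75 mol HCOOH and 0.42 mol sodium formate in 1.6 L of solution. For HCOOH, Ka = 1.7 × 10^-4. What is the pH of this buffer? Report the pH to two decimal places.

pKa = −log(1.7 × 10^-4) = 3.770
pH = pKa + log([A⁻]/[HA]) = 3.770 + log(0.42/0.75)
pH = 3.770 + (-0.252) = 3.52

pH = 3.52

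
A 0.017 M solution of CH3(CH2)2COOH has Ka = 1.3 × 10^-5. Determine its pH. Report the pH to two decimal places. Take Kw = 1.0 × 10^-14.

pH = 3.33

CH3(CH2)2COOH ⇌ CH3(CH2)2COO- + H+
Ka = x²/(0.017 − x) = 1.3 × 10^-5
Neglecting x in the denominator: x = √(1.3 × 10^-5 × 0.017) = 4.70 × 10^-4 M
Check: 2.8% ionized — well under 5%, approximation valid.
pH = −log[H+] = −log(4.70 × 10^-4) = 3.33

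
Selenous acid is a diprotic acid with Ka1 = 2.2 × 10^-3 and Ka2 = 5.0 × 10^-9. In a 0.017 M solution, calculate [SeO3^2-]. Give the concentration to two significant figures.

First ionization gives [H+] ≈ [HSeO3-] = 5.11 × 10^-3 M.
Second step: Ka2 = [H+][SeO3^2-]/[HSeO3-] ≈ [SeO3^2-] (since [H+] ≈ [HSeO3-]).
So [SeO3^2-] ≈ Ka2.

5.0 × 10^-9 M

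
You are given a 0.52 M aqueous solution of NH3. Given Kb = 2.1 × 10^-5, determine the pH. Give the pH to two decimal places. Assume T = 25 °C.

NH3 + H2O ⇌ NH4+ + OH-
Kb = [OH-]²/(0.52 − [OH-]) = 2.1 × 10^-5
Since Kb ≪ C₀, [OH-] ≈ √(Kb·C₀) = 3.30 × 10^-3 M.
([OH-]/C₀ = 0.64% < 5%, so the approximation holds.)
pOH = −log(3.30 × 10^-3) = 2.48; pH = 14.00 − 2.48 = 11.52

pH = 11.52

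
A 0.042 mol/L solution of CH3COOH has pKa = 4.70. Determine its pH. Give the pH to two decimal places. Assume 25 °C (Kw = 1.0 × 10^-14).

CH3COOH ⇌ CH3COO- + H+
Ka = 10^(−4.70) = 2.00 × 10^-5
Let x = [H+] at equilibrium. Ka = x²/(0.042 − x).
Assume x ≪ 0.042: x ≈ √(2.00 × 10^-5 × 0.042) = 9.17 × 10^-4 M
(x/C₀ = 2.2% < 5%, so the approximation holds.)
pH = −log[H+] = −log(9.17 × 10^-4) = 3.04

pH = 3.04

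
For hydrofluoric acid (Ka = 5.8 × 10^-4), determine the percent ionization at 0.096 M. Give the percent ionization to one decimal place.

HF ⇌ F- + H+; let x = [H+] at equilibrium.
Solve x² + 0.00058x − 5.57e-05 = 0 → x = 7.18 × 10^-3 M
% ionization = x/C₀ × 100% = 7.18 × 10^-3/0.096 × 100% = 7.5%

7.5%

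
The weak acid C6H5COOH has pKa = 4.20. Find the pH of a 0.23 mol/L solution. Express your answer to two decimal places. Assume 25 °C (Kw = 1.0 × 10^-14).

pH = 2.42

C6H5COOH ⇌ C6H5COO- + H+
Ka = 10^(−4.20) = 6.31 × 10^-5
From the ICE table, Ka = [H+]²/(0.23 − [H+]) = 6.31 × 10^-5.
Assume [H+] ≪ 0.23: [H+] ≈ √(6.31 × 10^-5 × 0.23) = 3.81 × 10^-3 M
([H+]/C₀ = 1.7% < 5%, so the approximation holds.)
pH = −log(3.81 × 10^-3) = 2.42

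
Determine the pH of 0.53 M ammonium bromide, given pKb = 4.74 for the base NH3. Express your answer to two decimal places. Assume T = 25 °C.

NH4+ is the conjugate acid of the weak base NH3.
Kb = 10^(−4.74) = 1.82 × 10^-5
Ka = Kw/Kb = 1.0×10^-14 / 1.82 × 10^-5 = 5.49 × 10^-10
Let x = [H+] at equilibrium. Ka = x²/(0.53 − x).
Since Ka ≪ C₀, x ≈ √(Ka·C₀) = 1.71 × 10^-5 M.
Check: 0.0032% ionized — well under 5%, approximation valid.
pH = −log[H+] = −log(1.71 × 10^-5) = 4.77

pH = 4.77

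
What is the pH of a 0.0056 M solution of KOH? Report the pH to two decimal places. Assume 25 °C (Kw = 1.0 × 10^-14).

KOH is a strong base; [OH-] = 0.0056 M.
pOH = -log(0.0056) = 2.25
pH = 14.00 - 2.25 = 11.75

pH = 11.75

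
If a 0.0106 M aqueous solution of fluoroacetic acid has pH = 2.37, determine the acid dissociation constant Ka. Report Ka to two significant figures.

[H+] = 10^(-2.37) = 4.27 × 10^-3 M
At equilibrium [HA] = 0.0106 − 4.27 × 10^-3 = 6.33 × 10^-3 M
Ka = [H+][A-]/[HA] = (4.27 × 10^-3)² / 6.33 × 10^-3 = 2.9 × 10^-3

Ka = 2.9 × 10^-3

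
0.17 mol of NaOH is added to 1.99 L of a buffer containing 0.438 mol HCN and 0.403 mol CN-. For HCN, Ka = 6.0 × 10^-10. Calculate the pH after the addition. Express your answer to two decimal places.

OH- converts HCN to CN-: HCN → 0.268 mol, CN- → 0.573 mol.
pKa = −log(6.0 × 10^-10) = 9.222
pH = pKa + log(n_CN-/n_HCN) = 9.222 + log(0.573/0.268) = 9.222 + (+0.330)

pH = 9.55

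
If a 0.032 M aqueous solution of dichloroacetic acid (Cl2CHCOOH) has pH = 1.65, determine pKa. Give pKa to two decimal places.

pKa = 1.28

[H+] = 10^(-1.65) = 2.24 × 10^-2 M
At equilibrium [HA] = 0.032 − 2.24 × 10^-2 = 9.60 × 10^-3 M
Ka = [H+][A-]/[HA] = (2.24 × 10^-2)² / 9.60 × 10^-3 = 5.23 × 10^-2
pKa = -log(5.23 × 10^-2) = 1.28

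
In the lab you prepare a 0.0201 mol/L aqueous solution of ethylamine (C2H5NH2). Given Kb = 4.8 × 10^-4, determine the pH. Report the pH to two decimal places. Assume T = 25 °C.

pH = 11.46

C2H5NH2 + H2O ⇌ C2H5NH3+ + OH-
From the ICE table, Kb = [OH-]²/(0.0201 − [OH-]) = 4.8 × 10^-4.
[OH-] is not negligible relative to C₀; solve [OH-]² + 0.00048·[OH-] − 9.65e-06 = 0.
[OH-] = [−0.00048 + √(0.00048² + 3.86e-05)]/2 = 2.88 × 10^-3 M
pOH = 2.54, so pH = 14.00 − pOH = 11.46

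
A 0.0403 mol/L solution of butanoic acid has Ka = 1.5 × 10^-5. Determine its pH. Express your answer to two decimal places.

pH = 3.11

CH3(CH2)2COOH ⇌ CH3(CH2)2COO- + H+
From the ICE table, Ka = [H+]²/(0.0403 − [H+]) = 1.5 × 10^-5.
Since Ka ≪ C₀, [H+] ≈ √(Ka·C₀) = 7.77 × 10^-4 M.
([H+]/C₀ = 1.9% < 5%, so the approximation holds.)
pH = −log(7.77 × 10^-4) = 3.11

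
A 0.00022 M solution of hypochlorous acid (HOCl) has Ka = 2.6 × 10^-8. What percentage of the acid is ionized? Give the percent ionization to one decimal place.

HOCl ⇌ OCl- + H+; let x = [H+] at equilibrium.
x ≈ √(Ka·C₀) = √(2.6 × 10^-8 × 0.00022) = 2.39 × 10^-6 M
Fraction ionized = 2.39 × 10^-6 / 0.00022 = 0.0109 → 1.1%

1.1%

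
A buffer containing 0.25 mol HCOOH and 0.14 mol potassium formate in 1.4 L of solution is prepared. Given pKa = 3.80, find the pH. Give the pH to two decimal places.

Henderson–Hasselbalch: pH = pKa + log([HCOO-]/[HCOOH]) = 3.80 + log(0.14/0.25)
pH = 3.80 + (-0.252) = 3.55

pH = 3.55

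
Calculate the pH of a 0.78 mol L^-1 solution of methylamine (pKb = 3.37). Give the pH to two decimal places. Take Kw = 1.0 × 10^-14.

pH = 12.26

CH3NH2 + H2O ⇌ CH3NH3+ + OH-
Kb = 10^(−3.37) = 4.27 × 10^-4
Let x = [OH-] at equilibrium. Kb = x²/(0.78 − x).
Assume x ≪ 0.78: x ≈ √(4.27 × 10^-4 × 0.78) = 1.82 × 10^-2 M
(x/C₀ = 2.3% < 5%, so the approximation holds.)
pOH = −log(1.82 × 10^-2) = 1.74; pH = 14.00 − 1.74 = 12.26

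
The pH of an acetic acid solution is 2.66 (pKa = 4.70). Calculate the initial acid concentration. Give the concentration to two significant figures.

C₀ = 2.4 × 10^-1 M

[H+] = 10^(-2.66) = 2.19 × 10^-3 M = x
Ka = 10^(−4.70) = 2.00 × 10^-5
Ka = x²/(C₀ − x) ⇒ C₀ = x + x²/Ka
C₀ = 2.19 × 10^-3 + (2.19 × 10^-3)²/(2.00 × 10^-5) = 2.42 × 10^-1 M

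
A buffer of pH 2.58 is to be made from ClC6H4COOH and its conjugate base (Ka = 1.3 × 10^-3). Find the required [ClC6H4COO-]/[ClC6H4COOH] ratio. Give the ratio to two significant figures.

ratio = 0.49

pKa = -log(1.3 × 10^-3) = 2.886
pH = pKa + log(r) ⇒ log(r) = 2.58 − 2.886 = -0.306
r = [ClC6H4COO-]/[ClC6H4COOH] = 10^(-0.306) = 0.494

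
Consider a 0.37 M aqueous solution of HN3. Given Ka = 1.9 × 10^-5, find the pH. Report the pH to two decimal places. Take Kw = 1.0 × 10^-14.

HN3 ⇌ N3- + H+
Ka = x²/(0.37 − x) = 1.9 × 10^-5
Assume x ≪ 0.37: x ≈ √(1.9 × 10^-5 × 0.37) = 2.65 × 10^-3 M
pH = −log[H+] = −log(2.65 × 10^-3) = 2.58

pH = 2.58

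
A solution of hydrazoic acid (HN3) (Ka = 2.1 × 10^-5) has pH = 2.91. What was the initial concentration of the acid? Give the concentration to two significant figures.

[H+] = 10^(-2.91) = 1.23 × 10^-3 M = x
Ka = x²/(C₀ − x) ⇒ C₀ = x + x²/Ka
C₀ = 1.23 × 10^-3 + (1.23 × 10^-3)²/(2.1 × 10^-5) = 7.33 × 10^-2 M

C₀ = 7.3 × 10^-2 M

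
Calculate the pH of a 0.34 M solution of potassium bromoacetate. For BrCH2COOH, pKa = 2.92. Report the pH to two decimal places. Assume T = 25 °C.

BrCH2COO- is the conjugate base of the weak acid BrCH2COOH.
Ka = 10^(−2.92) = 1.20 × 10^-3
Kb = Kw/Ka = 1.0×10^-14 / 1.20 × 10^-3 = 8.33 × 10^-12
From the ICE table, Kb = [OH-]²/(0.34 − [OH-]) = 8.33 × 10^-12.
Since Kb ≪ C₀, [OH-] ≈ √(Kb·C₀) = 1.68 × 10^-6 M.
pOH = 5.77, so pH = 14.00 − pOH = 8.23

pH = 8.23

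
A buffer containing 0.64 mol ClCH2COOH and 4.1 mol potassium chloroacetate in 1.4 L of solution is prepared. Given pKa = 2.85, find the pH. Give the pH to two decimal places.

pH = 3.66

pH = pKa + log([A⁻]/[HA]) = 2.85 + log(4.1/0.64)
pH = 2.85 + (+0.807) = 3.66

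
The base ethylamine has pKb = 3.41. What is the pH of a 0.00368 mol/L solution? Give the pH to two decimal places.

pH = 11.01

C2H5NH2 + H2O ⇌ C2H5NH3+ + OH-
Kb = 10^(−3.41) = 3.89 × 10^-4
Kb = [OH-]²/(0.00368 − [OH-]) = 3.89 × 10^-4
Here C₀/Kb ≈ 9.46, so the small-[OH-] approximation fails. Use the quadratic:
[OH-] = (−Kb + √(Kb² + 4·Kb·C₀))/2 = 1.02 × 10^-3 M
pOH = 2.99, so pH = 14.00 − pOH = 11.01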